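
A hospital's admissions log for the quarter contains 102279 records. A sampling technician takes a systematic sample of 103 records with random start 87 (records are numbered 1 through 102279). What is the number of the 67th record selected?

65625

k = 102279/103 = 993
67th selection = r + (67−1)·k = 87 + 66×993 = 87 + 65538 = 65625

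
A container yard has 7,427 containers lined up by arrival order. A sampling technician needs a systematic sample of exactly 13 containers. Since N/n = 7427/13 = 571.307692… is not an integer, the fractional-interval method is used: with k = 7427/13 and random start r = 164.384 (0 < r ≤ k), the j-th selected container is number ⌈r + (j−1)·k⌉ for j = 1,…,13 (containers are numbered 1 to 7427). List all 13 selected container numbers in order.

165, 736, 1307, 1879, 2450, 3021, 3593, 4164, 4735, 5307, 5878, 6449, 7021

j=1: r + 0k = 164.384 → ⌈·⌉ = 165
j=2: r + 1k = 735.691692… → ⌈·⌉ = 736
j=3: r + 2k = 1306.999384… → ⌈·⌉ = 1307
j=4: r + 3k = 1878.307076… → ⌈·⌉ = 1879
j=5: r + 4k = 2449.614769… → ⌈·⌉ = 2450
j=6: r + 5k = 3020.922461… → ⌈·⌉ = 3021
j=7: r + 6k = 3592.230153… → ⌈·⌉ = 3593
j=8: r + 7k = 4163.537846… → ⌈·⌉ = 4164
j=9: r + 8k = 4734.845538… → ⌈·⌉ = 4735
j=10: r + 9k = 5306.153230… → ⌈·⌉ = 5307
j=11: r + 10k = 5877.460923… → ⌈·⌉ = 5878
j=12: r + 11k = 6448.768615… → ⌈·⌉ = 6449
j=13: r + 12k = 7020.076307… → ⌈·⌉ = 7021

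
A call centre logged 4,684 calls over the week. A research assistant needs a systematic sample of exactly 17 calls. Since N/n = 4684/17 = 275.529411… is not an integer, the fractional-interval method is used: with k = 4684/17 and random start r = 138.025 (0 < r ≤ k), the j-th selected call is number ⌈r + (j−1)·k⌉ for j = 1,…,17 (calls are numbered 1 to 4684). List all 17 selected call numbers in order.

j=1: r + 0k = 138.025 → ⌈·⌉ = 139
j=2: r + 1k = 413.554411… → ⌈·⌉ = 414
j=3: r + 2k = 689.083823… → ⌈·⌉ = 690
j=4: r + 3k = 964.613235… → ⌈·⌉ = 965
j=5: r + 4k = 1240.142647… → ⌈·⌉ = 1241
j=6: r + 5k = 1515.672058… → ⌈·⌉ = 1516
j=7: r + 6k = 1791.201470… → ⌈·⌉ = 1792
j=8: r + 7k = 2066.730882… → ⌈·⌉ = 2067
j=9: r + 8k = 2342.260294… → ⌈·⌉ = 2343
j=10: r + 9k = 2617.789705… → ⌈·⌉ = 2618
j=11: r + 10k = 2893.319117… → ⌈·⌉ = 2894
j=12: r + 11k = 3168.848529… → ⌈·⌉ = 3169
j=13: r + 12k = 3444.377941… → ⌈·⌉ = 3445
j=14: r + 13k = 3719.907352… → ⌈·⌉ = 3720
j=15: r + 14k = 3995.436764… → ⌈·⌉ = 3996
j=16: r + 15k = 4270.966176… → ⌈·⌉ = 4271
j=17: r + 16k = 4546.495588… → ⌈·⌉ = 4547

139, 414, 690, 965, 1241, 1516, 1792, 2067, 2343, 2618, 2894, 3169, 3445, 3720, 3996, 4271, 4547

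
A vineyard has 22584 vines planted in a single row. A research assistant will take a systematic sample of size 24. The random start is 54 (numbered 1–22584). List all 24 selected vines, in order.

54, 995, 1936, 2877, 3818, 4759, 5700, 6641, 7582, 8523, 9464, 10405, 11346, 12287, 13228, 14169, 15110, 16051, 16992, 17933, 18874, 19815, 20756, 21697

k = N/n = 22584/24 = 941
vine 1: 54
vine 2: 54 + 941 = 995
vine 3: 995 + 941 = 1936
vine 4: 1936 + 941 = 2877
vine 5: 2877 + 941 = 3818
vine 6: 3818 + 941 = 4759
vine 7: 4759 + 941 = 5700
vine 8: 5700 + 941 = 6641
vine 9: 6641 + 941 = 7582
vine 10: 7582 + 941 = 8523
vine 11: 8523 + 941 = 9464
vine 12: 9464 + 941 = 10405
vine 13: 10405 + 941 = 11346
vine 14: 11346 + 941 = 12287
vine 15: 12287 + 941 = 13228
vine 16: 13228 + 941 = 14169
vine 17: 14169 + 941 = 15110
vine 18: 15110 + 941 = 16051
vine 19: 16051 + 941 = 16992
vine 20: 16992 + 941 = 17933
vine 21: 17933 + 941 = 18874
vine 22: 18874 + 941 = 19815
vine 23: 19815 + 941 = 20756
vine 24: 20756 + 941 = 21697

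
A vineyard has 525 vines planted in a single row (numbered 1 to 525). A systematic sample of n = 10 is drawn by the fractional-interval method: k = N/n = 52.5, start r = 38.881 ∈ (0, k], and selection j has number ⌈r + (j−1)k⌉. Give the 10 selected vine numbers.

39, 92, 144, 197, 249, 302, 354, 407, 459, 512

j=1: r + 0k = 38.881 → ⌈·⌉ = 39
j=2: r + 1k = 91.381 → ⌈·⌉ = 92
j=3: r + 2k = 143.881 → ⌈·⌉ = 144
j=4: r + 3k = 196.381 → ⌈·⌉ = 197
j=5: r + 4k = 248.881 → ⌈·⌉ = 249
j=6: r + 5k = 301.381 → ⌈·⌉ = 302
j=7: r + 6k = 353.881 → ⌈·⌉ = 354
j=8: r + 7k = 406.381 → ⌈·⌉ = 407
j=9: r + 8k = 458.881 → ⌈·⌉ = 459
j=10: r + 9k = 511.381 → ⌈·⌉ = 512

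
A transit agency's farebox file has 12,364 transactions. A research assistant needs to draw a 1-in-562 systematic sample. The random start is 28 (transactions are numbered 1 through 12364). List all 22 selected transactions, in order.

transaction 1: 28
transaction 2: 28 + 562 = 590
transaction 3: 590 + 562 = 1152
transaction 4: 1152 + 562 = 1714
transaction 5: 1714 + 562 = 2276
transaction 6: 2276 + 562 = 2838
transaction 7: 2838 + 562 = 3400
transaction 8: 3400 + 562 = 3962
transaction 9: 3962 + 562 = 4524
transaction 10: 4524 + 562 = 5086
transaction 11: 5086 + 562 = 5648
transaction 12: 5648 + 562 = 6210
transaction 13: 6210 + 562 = 6772
transaction 14: 6772 + 562 = 7334
transaction 15: 7334 + 562 = 7896
transaction 16: 7896 + 562 = 8458
transaction 17: 8458 + 562 = 9020
transaction 18: 9020 + 562 = 9582
transaction 19: 9582 + 562 = 10144
transaction 20: 10144 + 562 = 10706
transaction 21: 10706 + 562 = 11268
transaction 22: 11268 + 562 = 11830

28, 590, 1152, 1714, 2276, 2838, 3400, 3962, 4524, 5086, 5648, 6210, 6772, 7334, 7896, 8458, 9020, 9582, 10144, 10706, 11268, 11830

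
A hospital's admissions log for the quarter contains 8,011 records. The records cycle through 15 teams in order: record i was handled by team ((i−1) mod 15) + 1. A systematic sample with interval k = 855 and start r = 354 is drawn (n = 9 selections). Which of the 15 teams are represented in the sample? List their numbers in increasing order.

9

Consecutive selections differ by k = 855, so their team numbers differ by 855 mod 15 = 0.
gcd(855, 15) = 15, so the sample visits 15/15 = 1 distinct residues mod 15.
Start 354 is team 9; the teams hit are 9.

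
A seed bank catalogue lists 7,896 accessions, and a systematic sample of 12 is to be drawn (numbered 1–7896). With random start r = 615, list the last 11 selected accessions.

k = N/n = 7896/12 = 658
2nd selection = 615 + 1×658 = 1273
3rd: 1273 + 658 = 1931
4th: 1931 + 658 = 2589
5th: 2589 + 658 = 3247
6th: 3247 + 658 = 3905
7th: 3905 + 658 = 4563
8th: 4563 + 658 = 5221
9th: 5221 + 658 = 5879
10th: 5879 + 658 = 6537
11th: 6537 + 658 = 7195
12th: 7195 + 658 = 7853

1273, 1931, 2589, 3247, 3905, 4563, 5221, 5879, 6537, 7195, 7853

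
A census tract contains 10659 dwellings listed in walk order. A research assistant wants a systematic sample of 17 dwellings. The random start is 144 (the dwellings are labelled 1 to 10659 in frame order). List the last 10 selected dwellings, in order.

4533, 5160, 5787, 6414, 7041, 7668, 8295, 8922, 9549, 10176

k = N/n = 10659/17 = 627
8th selection = 144 + 7×627 = 4533
9th: 4533 + 627 = 5160
10th: 5160 + 627 = 5787
11th: 5787 + 627 = 6414
12th: 6414 + 627 = 7041
13th: 7041 + 627 = 7668
14th: 7668 + 627 = 8295
15th: 8295 + 627 = 8922
16th: 8922 + 627 = 9549
17th: 9549 + 627 = 10176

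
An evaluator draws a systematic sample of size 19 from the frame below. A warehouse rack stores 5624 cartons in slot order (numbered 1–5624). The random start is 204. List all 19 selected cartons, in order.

k = N/n = 5624/19 = 296
carton 1: 204
carton 2: 204 + 296 = 500
carton 3: 500 + 296 = 796
carton 4: 796 + 296 = 1092
carton 5: 1092 + 296 = 1388
carton 6: 1388 + 296 = 1684
carton 7: 1684 + 296 = 1980
carton 8: 1980 + 296 = 2276
carton 9: 2276 + 296 = 2572
carton 10: 2572 + 296 = 2868
carton 11: 2868 + 296 = 3164
carton 12: 3164 + 296 = 3460
carton 13: 3460 + 296 = 3756
carton 14: 3756 + 296 = 4052
carton 15: 4052 + 296 = 4348
carton 16: 4348 + 296 = 4644
carton 17: 4644 + 296 = 4940
carton 18: 4940 + 296 = 5236
carton 19: 5236 + 296 = 5532

204, 500, 796, 1092, 1388, 1684, 1980, 2276, 2572, 2868, 3164, 3460, 3756, 4052, 4348, 4644, 4940, 5236, 5532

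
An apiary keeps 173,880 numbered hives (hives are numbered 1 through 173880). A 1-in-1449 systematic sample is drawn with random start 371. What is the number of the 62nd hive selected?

88760

k = 1449
62nd selection = r + (62−1)·k = 371 + 61×1449 = 371 + 88389 = 88760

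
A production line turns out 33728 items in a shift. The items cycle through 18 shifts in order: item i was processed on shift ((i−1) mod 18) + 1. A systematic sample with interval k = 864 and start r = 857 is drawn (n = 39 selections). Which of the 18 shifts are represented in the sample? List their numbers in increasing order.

Consecutive selections differ by k = 864, so their shift numbers differ by 864 mod 18 = 0.
gcd(864, 18) = 18, so the sample visits 18/18 = 1 distinct residues mod 18.
Start 857 is shift 11; the shifts hit are 11.

11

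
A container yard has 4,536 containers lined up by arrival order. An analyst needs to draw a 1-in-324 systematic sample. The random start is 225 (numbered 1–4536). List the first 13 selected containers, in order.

225, 549, 873, 1197, 1521, 1845, 2169, 2493, 2817, 3141, 3465, 3789, 4113

container 1: 225
container 2: 225 + 324 = 549
container 3: 549 + 324 = 873
container 4: 873 + 324 = 1197
container 5: 1197 + 324 = 1521
container 6: 1521 + 324 = 1845
container 7: 1845 + 324 = 2169
container 8: 2169 + 324 = 2493
container 9: 2493 + 324 = 2817
container 10: 2817 + 324 = 3141
container 11: 3141 + 324 = 3465
container 12: 3465 + 324 = 3789
container 13: 3789 + 324 = 4113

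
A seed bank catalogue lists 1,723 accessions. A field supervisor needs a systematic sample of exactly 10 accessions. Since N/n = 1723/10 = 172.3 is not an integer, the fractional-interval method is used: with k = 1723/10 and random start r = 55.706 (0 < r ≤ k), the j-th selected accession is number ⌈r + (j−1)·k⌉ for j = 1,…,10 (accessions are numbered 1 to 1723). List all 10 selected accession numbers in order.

j=1: r + 0k = 55.706 → ⌈·⌉ = 56
j=2: r + 1k = 228.006 → ⌈·⌉ = 229
j=3: r + 2k = 400.306 → ⌈·⌉ = 401
j=4: r + 3k = 572.606 → ⌈·⌉ = 573
j=5: r + 4k = 744.906 → ⌈·⌉ = 745
j=6: r + 5k = 917.206 → ⌈·⌉ = 918
j=7: r + 6k = 1089.506 → ⌈·⌉ = 1090
j=8: r + 7k = 1261.806 → ⌈·⌉ = 1262
j=9: r + 8k = 1434.106 → ⌈·⌉ = 1435
j=10: r + 9k = 1606.406 → ⌈·⌉ = 1607

56, 229, 401, 573, 745, 918, 1090, 1262, 1435, 1607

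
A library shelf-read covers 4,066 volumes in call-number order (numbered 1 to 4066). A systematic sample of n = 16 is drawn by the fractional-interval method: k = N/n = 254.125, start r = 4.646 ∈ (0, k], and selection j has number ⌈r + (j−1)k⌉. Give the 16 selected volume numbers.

j=1: r + 0k = 4.646 → ⌈·⌉ = 5
j=2: r + 1k = 258.771 → ⌈·⌉ = 259
j=3: r + 2k = 512.896 → ⌈·⌉ = 513
j=4: r + 3k = 767.021 → ⌈·⌉ = 768
j=5: r + 4k = 1021.146 → ⌈·⌉ = 1022
j=6: r + 5k = 1275.271 → ⌈·⌉ = 1276
j=7: r + 6k = 1529.396 → ⌈·⌉ = 1530
j=8: r + 7k = 1783.521 → ⌈·⌉ = 1784
j=9: r + 8k = 2037.646 → ⌈·⌉ = 2038
j=10: r + 9k = 2291.771 → ⌈·⌉ = 2292
j=11: r + 10k = 2545.896 → ⌈·⌉ = 2546
j=12: r + 11k = 2800.021 → ⌈·⌉ = 2801
j=13: r + 12k = 3054.146 → ⌈·⌉ = 3055
j=14: r + 13k = 3308.271 → ⌈·⌉ = 3309
j=15: r + 14k = 3562.396 → ⌈·⌉ = 3563
j=16: r + 15k = 3816.521 → ⌈·⌉ = 3817

5, 259, 513, 768, 1022, 1276, 1530, 1784, 2038, 2292, 2546, 2801, 3055, 3309, 3563, 3817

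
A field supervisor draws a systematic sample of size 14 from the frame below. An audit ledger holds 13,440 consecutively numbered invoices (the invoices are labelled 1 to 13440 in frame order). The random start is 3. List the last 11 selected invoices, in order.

k = N/n = 13440/14 = 960
4th selection = 3 + 3×960 = 2883
5th: 2883 + 960 = 3843
6th: 3843 + 960 = 4803
7th: 4803 + 960 = 5763
8th: 5763 + 960 = 6723
9th: 6723 + 960 = 7683
10th: 7683 + 960 = 8643
11th: 8643 + 960 = 9603
12th: 9603 + 960 = 10563
13th: 10563 + 960 = 11523
14th: 11523 + 960 = 12483

2883, 3843, 4803, 5763, 6723, 7683, 8643, 9603, 10563, 11523, 12483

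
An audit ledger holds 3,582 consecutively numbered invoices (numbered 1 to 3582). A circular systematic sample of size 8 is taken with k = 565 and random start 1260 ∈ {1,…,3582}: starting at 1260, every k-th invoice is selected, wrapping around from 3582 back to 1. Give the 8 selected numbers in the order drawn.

Selection 1: 1260
Selection 2: 1260 + 565 = 1825
Selection 3: 1825 + 565 = 2390
Selection 4: 2390 + 565 = 2955
Selection 5: 2955 + 565 = 3520
Selection 6: 3520 + 565 = 4085 → 4085 − 3582 = 503
Selection 7: 503 + 565 = 1068
Selection 8: 1068 + 565 = 1633

1260, 1825, 2390, 2955, 3520, 503, 1068, 1633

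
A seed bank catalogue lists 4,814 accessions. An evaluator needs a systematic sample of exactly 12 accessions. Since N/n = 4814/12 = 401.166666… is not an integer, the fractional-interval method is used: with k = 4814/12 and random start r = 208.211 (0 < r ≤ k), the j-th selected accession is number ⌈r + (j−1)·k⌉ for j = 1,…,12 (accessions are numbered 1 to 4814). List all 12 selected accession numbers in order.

209, 610, 1011, 1412, 1813, 2215, 2616, 3017, 3418, 3819, 4220, 4622

j=1: r + 0k = 208.211 → ⌈·⌉ = 209
j=2: r + 1k = 609.377666… → ⌈·⌉ = 610
j=3: r + 2k = 1010.544333… → ⌈·⌉ = 1011
j=4: r + 3k = 1411.711 → ⌈·⌉ = 1412
j=5: r + 4k = 1812.877666… → ⌈·⌉ = 1813
j=6: r + 5k = 2214.044333… → ⌈·⌉ = 2215
j=7: r + 6k = 2615.211 → ⌈·⌉ = 2616
j=8: r + 7k = 3016.377666… → ⌈·⌉ = 3017
j=9: r + 8k = 3417.544333… → ⌈·⌉ = 3418
j=10: r + 9k = 3818.711 → ⌈·⌉ = 3819
j=11: r + 10k = 4219.877666… → ⌈·⌉ = 4220
j=12: r + 11k = 4621.044333… → ⌈·⌉ = 4622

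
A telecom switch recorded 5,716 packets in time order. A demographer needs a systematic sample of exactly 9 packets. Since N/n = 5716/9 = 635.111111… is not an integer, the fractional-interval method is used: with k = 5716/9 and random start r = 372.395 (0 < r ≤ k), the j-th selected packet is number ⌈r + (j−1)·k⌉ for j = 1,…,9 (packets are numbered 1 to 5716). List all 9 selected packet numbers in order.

j=1: r + 0k = 372.395 → ⌈·⌉ = 373
j=2: r + 1k = 1007.506111… → ⌈·⌉ = 1008
j=3: r + 2k = 1642.617222… → ⌈·⌉ = 1643
j=4: r + 3k = 2277.728333… → ⌈·⌉ = 2278
j=5: r + 4k = 2912.839444… → ⌈·⌉ = 2913
j=6: r + 5k = 3547.950555… → ⌈·⌉ = 3548
j=7: r + 6k = 4183.061666… → ⌈·⌉ = 4184
j=8: r + 7k = 4818.172777… → ⌈·⌉ = 4819
j=9: r + 8k = 5453.283888… → ⌈·⌉ = 5454

373, 1008, 1643, 2278, 2913, 3548, 4184, 4819, 5454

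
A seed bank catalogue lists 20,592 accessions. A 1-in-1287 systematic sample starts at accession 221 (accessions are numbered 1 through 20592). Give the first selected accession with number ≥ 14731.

k = 1287
Steps past start: ⌈(14731 − 221)/1287⌉ = ⌈14510/1287⌉ = 12
Selected accession: 221 + 12×1287 = 15665

15665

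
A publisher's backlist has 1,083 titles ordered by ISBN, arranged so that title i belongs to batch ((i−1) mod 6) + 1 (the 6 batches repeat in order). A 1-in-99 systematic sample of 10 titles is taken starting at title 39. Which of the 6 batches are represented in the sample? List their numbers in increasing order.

Consecutive selections differ by k = 99, so their batch numbers differ by 99 mod 6 = 3.
gcd(99, 6) = 3, so the sample visits 6/3 = 2 distinct residues mod 6.
Start 39 is batch 3; the batches hit are 3, 6.

3, 6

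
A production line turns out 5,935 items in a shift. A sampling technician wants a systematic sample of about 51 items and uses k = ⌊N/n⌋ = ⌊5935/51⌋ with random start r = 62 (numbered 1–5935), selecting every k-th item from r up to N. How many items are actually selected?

51

k = ⌊5935/51⌋ = 116
Achieved size = ⌊(5935 − 62)/116⌋ + 1 = ⌊5873/116⌋ + 1 = 50 + 1 = 51
(last selection: 62 + 50×116 = 5862 ≤ 5935; next would be 5978 > 5935)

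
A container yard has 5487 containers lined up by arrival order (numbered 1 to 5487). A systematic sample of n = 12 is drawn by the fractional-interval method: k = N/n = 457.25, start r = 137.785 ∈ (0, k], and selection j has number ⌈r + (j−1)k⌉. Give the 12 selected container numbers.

138, 596, 1053, 1510, 1967, 2425, 2882, 3339, 3796, 4254, 4711, 5168

j=1: r + 0k = 137.785 → ⌈·⌉ = 138
j=2: r + 1k = 595.035 → ⌈·⌉ = 596
j=3: r + 2k = 1052.285 → ⌈·⌉ = 1053
j=4: r + 3k = 1509.535 → ⌈·⌉ = 1510
j=5: r + 4k = 1966.785 → ⌈·⌉ = 1967
j=6: r + 5k = 2424.035 → ⌈·⌉ = 2425
j=7: r + 6k = 2881.285 → ⌈·⌉ = 2882
j=8: r + 7k = 3338.535 → ⌈·⌉ = 3339
j=9: r + 8k = 3795.785 → ⌈·⌉ = 3796
j=10: r + 9k = 4253.035 → ⌈·⌉ = 4254
j=11: r + 10k = 4710.285 → ⌈·⌉ = 4711
j=12: r + 11k = 5167.535 → ⌈·⌉ = 5168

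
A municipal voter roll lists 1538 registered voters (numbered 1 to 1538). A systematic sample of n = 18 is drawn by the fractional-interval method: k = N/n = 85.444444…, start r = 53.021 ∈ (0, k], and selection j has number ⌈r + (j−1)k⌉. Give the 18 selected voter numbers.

j=1: r + 0k = 53.021 → ⌈·⌉ = 54
j=2: r + 1k = 138.465444… → ⌈·⌉ = 139
j=3: r + 2k = 223.909888… → ⌈·⌉ = 224
j=4: r + 3k = 309.354333… → ⌈·⌉ = 310
j=5: r + 4k = 394.798777… → ⌈·⌉ = 395
j=6: r + 5k = 480.243222… → ⌈·⌉ = 481
j=7: r + 6k = 565.687666… → ⌈·⌉ = 566
j=8: r + 7k = 651.132111… → ⌈·⌉ = 652
j=9: r + 8k = 736.576555… → ⌈·⌉ = 737
j=10: r + 9k = 822.021 → ⌈·⌉ = 823
j=11: r + 10k = 907.465444… → ⌈·⌉ = 908
j=12: r + 11k = 992.909888… → ⌈·⌉ = 993
j=13: r + 12k = 1078.354333… → ⌈·⌉ = 1079
j=14: r + 13k = 1163.798777… → ⌈·⌉ = 1164
j=15: r + 14k = 1249.243222… → ⌈·⌉ = 1250
j=16: r + 15k = 1334.687666… → ⌈·⌉ = 1335
j=17: r + 16k = 1420.132111… → ⌈·⌉ = 1421
j=18: r + 17k = 1505.576555… → ⌈·⌉ = 1506

54, 139, 224, 310, 395, 481, 566, 652, 737, 823, 908, 993, 1079, 1164, 1250, 1335, 1421, 1506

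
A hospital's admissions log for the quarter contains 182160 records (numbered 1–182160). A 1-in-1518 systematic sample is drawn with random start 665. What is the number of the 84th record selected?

126659

k = 1518
84th selection = r + (84−1)·k = 665 + 83×1518 = 665 + 125994 = 126659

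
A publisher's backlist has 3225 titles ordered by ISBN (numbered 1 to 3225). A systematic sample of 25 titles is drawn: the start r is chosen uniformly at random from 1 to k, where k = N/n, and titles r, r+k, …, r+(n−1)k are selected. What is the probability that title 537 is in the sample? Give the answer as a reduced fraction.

1/129

k = 3225/25 = 129.
Title 537 is selected iff r ≡ 537 (mod 129); exactly one such r in {1,…,129}.
Inclusion probability = 1/129.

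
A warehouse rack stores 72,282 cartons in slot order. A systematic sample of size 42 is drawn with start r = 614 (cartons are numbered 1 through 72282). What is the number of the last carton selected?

k = 72282/42 = 1721
42nd selection = r + (42−1)·k = 614 + 41×1721 = 614 + 70561 = 71175

71175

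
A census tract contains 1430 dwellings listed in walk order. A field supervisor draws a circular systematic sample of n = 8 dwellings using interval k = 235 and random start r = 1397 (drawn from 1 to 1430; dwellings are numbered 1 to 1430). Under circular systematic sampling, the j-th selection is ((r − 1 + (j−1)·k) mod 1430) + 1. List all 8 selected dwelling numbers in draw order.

1397, 202, 437, 672, 907, 1142, 1377, 182

Selection 1: 1397
Selection 2: 1397 + 235 = 1632 → 1632 − 1430 = 202
Selection 3: 202 + 235 = 437
Selection 4: 437 + 235 = 672
Selection 5: 672 + 235 = 907
Selection 6: 907 + 235 = 1142
Selection 7: 1142 + 235 = 1377
Selection 8: 1377 + 235 = 1612 → 1612 − 1430 = 182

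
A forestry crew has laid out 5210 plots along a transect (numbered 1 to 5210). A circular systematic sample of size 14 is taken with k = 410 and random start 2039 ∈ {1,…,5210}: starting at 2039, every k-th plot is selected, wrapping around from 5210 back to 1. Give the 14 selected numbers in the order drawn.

2039, 2449, 2859, 3269, 3679, 4089, 4499, 4909, 109, 519, 929, 1339, 1749, 2159

Selection 1: 2039
Selection 2: 2039 + 410 = 2449
Selection 3: 2449 + 410 = 2859
Selection 4: 2859 + 410 = 3269
Selection 5: 3269 + 410 = 3679
Selection 6: 3679 + 410 = 4089
Selection 7: 4089 + 410 = 4499
Selection 8: 4499 + 410 = 4909
Selection 9: 4909 + 410 = 5319 → 5319 − 5210 = 109
Selection 10: 109 + 410 = 519
Selection 11: 519 + 410 = 929
Selection 12: 929 + 410 = 1339
Selection 13: 1339 + 410 = 1749
Selection 14: 1749 + 410 = 2159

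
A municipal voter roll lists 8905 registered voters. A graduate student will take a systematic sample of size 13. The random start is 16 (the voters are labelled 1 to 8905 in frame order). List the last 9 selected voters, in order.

2756, 3441, 4126, 4811, 5496, 6181, 6866, 7551, 8236

k = N/n = 8905/13 = 685
5th selection = 16 + 4×685 = 2756
6th: 2756 + 685 = 3441
7th: 3441 + 685 = 4126
8th: 4126 + 685 = 4811
9th: 4811 + 685 = 5496
10th: 5496 + 685 = 6181
11th: 6181 + 685 = 6866
12th: 6866 + 685 = 7551
13th: 7551 + 685 = 8236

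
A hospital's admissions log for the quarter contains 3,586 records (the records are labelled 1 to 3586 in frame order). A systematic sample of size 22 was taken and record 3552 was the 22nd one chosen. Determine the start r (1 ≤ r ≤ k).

k = 3586/22 = 163
r = 3552 − (22−1)×163 = 3552 − 3423 = 129

129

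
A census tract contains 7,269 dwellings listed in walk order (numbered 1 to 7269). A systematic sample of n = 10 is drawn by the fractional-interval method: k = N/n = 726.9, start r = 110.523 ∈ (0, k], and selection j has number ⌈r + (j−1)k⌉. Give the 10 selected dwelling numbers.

111, 838, 1565, 2292, 3019, 3746, 4472, 5199, 5926, 6653

j=1: r + 0k = 110.523 → ⌈·⌉ = 111
j=2: r + 1k = 837.423 → ⌈·⌉ = 838
j=3: r + 2k = 1564.323 → ⌈·⌉ = 1565
j=4: r + 3k = 2291.223 → ⌈·⌉ = 2292
j=5: r + 4k = 3018.123 → ⌈·⌉ = 3019
j=6: r + 5k = 3745.023 → ⌈·⌉ = 3746
j=7: r + 6k = 4471.923 → ⌈·⌉ = 4472
j=8: r + 7k = 5198.823 → ⌈·⌉ = 5199
j=9: r + 8k = 5925.723 → ⌈·⌉ = 5926
j=10: r + 9k = 6652.623 → ⌈·⌉ = 6653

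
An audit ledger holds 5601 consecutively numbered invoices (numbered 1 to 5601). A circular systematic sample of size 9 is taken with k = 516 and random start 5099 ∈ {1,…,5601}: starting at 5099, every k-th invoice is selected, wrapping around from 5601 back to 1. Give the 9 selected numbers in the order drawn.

5099, 14, 530, 1046, 1562, 2078, 2594, 3110, 3626

Selection 1: 5099
Selection 2: 5099 + 516 = 5615 → 5615 − 5601 = 14
Selection 3: 14 + 516 = 530
Selection 4: 530 + 516 = 1046
Selection 5: 1046 + 516 = 1562
Selection 6: 1562 + 516 = 2078
Selection 7: 2078 + 516 = 2594
Selection 8: 2594 + 516 = 3110
Selection 9: 3110 + 516 = 3626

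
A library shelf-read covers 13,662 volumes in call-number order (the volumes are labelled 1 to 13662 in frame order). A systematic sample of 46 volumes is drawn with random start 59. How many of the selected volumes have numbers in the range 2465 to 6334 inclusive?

k = 13662/46 = 297
First selection ≥ 2465: 59 + ⌈(2465−59)/297⌉·297 = 59 + 9×297 = 2732
Last selection ≤ 6334: 59 + ⌊(6334−59)/297⌋·297 = 59 + 21×297 = 6296
Count = 21 − 9 + 1 = 13

13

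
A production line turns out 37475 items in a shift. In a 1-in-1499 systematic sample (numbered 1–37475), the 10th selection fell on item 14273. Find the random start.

782

k = 1499
r = 14273 − (10−1)×1499 = 14273 − 13491 = 782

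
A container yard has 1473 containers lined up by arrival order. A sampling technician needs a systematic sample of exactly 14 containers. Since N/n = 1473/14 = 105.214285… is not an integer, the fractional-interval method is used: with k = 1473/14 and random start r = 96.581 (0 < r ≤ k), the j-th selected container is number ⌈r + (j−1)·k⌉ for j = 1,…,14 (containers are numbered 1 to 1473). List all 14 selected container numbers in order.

97, 202, 308, 413, 518, 623, 728, 834, 939, 1044, 1149, 1254, 1360, 1465

j=1: r + 0k = 96.581 → ⌈·⌉ = 97
j=2: r + 1k = 201.795285… → ⌈·⌉ = 202
j=3: r + 2k = 307.009571… → ⌈·⌉ = 308
j=4: r + 3k = 412.223857… → ⌈·⌉ = 413
j=5: r + 4k = 517.438142… → ⌈·⌉ = 518
j=6: r + 5k = 622.652428… → ⌈·⌉ = 623
j=7: r + 6k = 727.866714… → ⌈·⌉ = 728
j=8: r + 7k = 833.081 → ⌈·⌉ = 834
j=9: r + 8k = 938.295285… → ⌈·⌉ = 939
j=10: r + 9k = 1043.509571… → ⌈·⌉ = 1044
j=11: r + 10k = 1148.723857… → ⌈·⌉ = 1149
j=12: r + 11k = 1253.938142… → ⌈·⌉ = 1254
j=13: r + 12k = 1359.152428… → ⌈·⌉ = 1360
j=14: r + 13k = 1464.366714… → ⌈·⌉ = 1465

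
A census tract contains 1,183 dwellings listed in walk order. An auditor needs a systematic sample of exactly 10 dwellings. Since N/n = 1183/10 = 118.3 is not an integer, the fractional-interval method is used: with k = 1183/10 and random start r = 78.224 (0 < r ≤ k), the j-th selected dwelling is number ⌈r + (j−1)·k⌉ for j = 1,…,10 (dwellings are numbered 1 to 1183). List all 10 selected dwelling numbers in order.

79, 197, 315, 434, 552, 670, 789, 907, 1025, 1143

j=1: r + 0k = 78.224 → ⌈·⌉ = 79
j=2: r + 1k = 196.524 → ⌈·⌉ = 197
j=3: r + 2k = 314.824 → ⌈·⌉ = 315
j=4: r + 3k = 433.124 → ⌈·⌉ = 434
j=5: r + 4k = 551.424 → ⌈·⌉ = 552
j=6: r + 5k = 669.724 → ⌈·⌉ = 670
j=7: r + 6k = 788.024 → ⌈·⌉ = 789
j=8: r + 7k = 906.324 → ⌈·⌉ = 907
j=9: r + 8k = 1024.624 → ⌈·⌉ = 1025
j=10: r + 9k = 1142.924 → ⌈·⌉ = 1143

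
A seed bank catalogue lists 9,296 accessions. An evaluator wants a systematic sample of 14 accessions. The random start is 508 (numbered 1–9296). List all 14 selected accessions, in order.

508, 1172, 1836, 2500, 3164, 3828, 4492, 5156, 5820, 6484, 7148, 7812, 8476, 9140

k = N/n = 9296/14 = 664
accession 1: 508
accession 2: 508 + 664 = 1172
accession 3: 1172 + 664 = 1836
accession 4: 1836 + 664 = 2500
accession 5: 2500 + 664 = 3164
accession 6: 3164 + 664 = 3828
accession 7: 3828 + 664 = 4492
accession 8: 4492 + 664 = 5156
accession 9: 5156 + 664 = 5820
accession 10: 5820 + 664 = 6484
accession 11: 6484 + 664 = 7148
accession 12: 7148 + 664 = 7812
accession 13: 7812 + 664 = 8476
accession 14: 8476 + 664 = 9140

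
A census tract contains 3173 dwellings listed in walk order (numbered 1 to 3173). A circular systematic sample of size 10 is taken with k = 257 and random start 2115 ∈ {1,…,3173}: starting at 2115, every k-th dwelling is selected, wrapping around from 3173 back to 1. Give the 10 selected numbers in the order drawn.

Selection 1: 2115
Selection 2: 2115 + 257 = 2372
Selection 3: 2372 + 257 = 2629
Selection 4: 2629 + 257 = 2886
Selection 5: 2886 + 257 = 3143
Selection 6: 3143 + 257 = 3400 → 3400 − 3173 = 227
Selection 7: 227 + 257 = 484
Selection 8: 484 + 257 = 741
Selection 9: 741 + 257 = 998
Selection 10: 998 + 257 = 1255

2115, 2372, 2629, 2886, 3143, 227, 484, 741, 998, 1255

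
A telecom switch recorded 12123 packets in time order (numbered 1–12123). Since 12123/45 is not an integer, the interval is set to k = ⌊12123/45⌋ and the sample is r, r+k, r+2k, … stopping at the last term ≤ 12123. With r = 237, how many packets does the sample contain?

k = ⌊12123/45⌋ = 269
Achieved size = ⌊(12123 − 237)/269⌋ + 1 = ⌊11886/269⌋ + 1 = 44 + 1 = 45
(last selection: 237 + 44×269 = 12073 ≤ 12123; next would be 12342 > 12123)

45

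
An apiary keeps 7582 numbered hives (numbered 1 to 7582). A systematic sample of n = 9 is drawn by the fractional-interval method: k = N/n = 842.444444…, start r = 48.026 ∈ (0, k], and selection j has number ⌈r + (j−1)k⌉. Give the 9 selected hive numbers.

j=1: r + 0k = 48.026 → ⌈·⌉ = 49
j=2: r + 1k = 890.470444… → ⌈·⌉ = 891
j=3: r + 2k = 1732.914888… → ⌈·⌉ = 1733
j=4: r + 3k = 2575.359333… → ⌈·⌉ = 2576
j=5: r + 4k = 3417.803777… → ⌈·⌉ = 3418
j=6: r + 5k = 4260.248222… → ⌈·⌉ = 4261
j=7: r + 6k = 5102.692666… → ⌈·⌉ = 5103
j=8: r + 7k = 5945.137111… → ⌈·⌉ = 5946
j=9: r + 8k = 6787.581555… → ⌈·⌉ = 6788

49, 891, 1733, 2576, 3418, 4261, 5103, 5946, 6788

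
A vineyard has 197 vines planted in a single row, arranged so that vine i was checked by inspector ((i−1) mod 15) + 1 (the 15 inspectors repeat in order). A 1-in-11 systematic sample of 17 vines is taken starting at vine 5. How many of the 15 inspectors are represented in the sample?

15

Consecutive selections differ by k = 11, so their inspector numbers differ by 11 mod 15 = 11.
gcd(11, 15) = 1, so the sample visits 15/1 = 15 distinct residues mod 15.
Start 5 is inspector 5; the inspectors hit are 1, 2, 3, 4, 5, 6, 7, 8, 9, 10, 11, 12, 13, 14, 15.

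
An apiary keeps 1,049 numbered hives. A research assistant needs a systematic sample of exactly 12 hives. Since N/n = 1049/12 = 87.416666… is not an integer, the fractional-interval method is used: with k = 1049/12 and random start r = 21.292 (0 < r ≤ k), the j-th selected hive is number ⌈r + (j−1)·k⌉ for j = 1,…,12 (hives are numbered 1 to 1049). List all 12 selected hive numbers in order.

j=1: r + 0k = 21.292 → ⌈·⌉ = 22
j=2: r + 1k = 108.708666… → ⌈·⌉ = 109
j=3: r + 2k = 196.125333… → ⌈·⌉ = 197
j=4: r + 3k = 283.542 → ⌈·⌉ = 284
j=5: r + 4k = 370.958666… → ⌈·⌉ = 371
j=6: r + 5k = 458.375333… → ⌈·⌉ = 459
j=7: r + 6k = 545.792 → ⌈·⌉ = 546
j=8: r + 7k = 633.208666… → ⌈·⌉ = 634
j=9: r + 8k = 720.625333… → ⌈·⌉ = 721
j=10: r + 9k = 808.042 → ⌈·⌉ = 809
j=11: r + 10k = 895.458666… → ⌈·⌉ = 896
j=12: r + 11k = 982.875333… → ⌈·⌉ = 983

22, 109, 197, 284, 371, 459, 546, 634, 721, 809, 896, 983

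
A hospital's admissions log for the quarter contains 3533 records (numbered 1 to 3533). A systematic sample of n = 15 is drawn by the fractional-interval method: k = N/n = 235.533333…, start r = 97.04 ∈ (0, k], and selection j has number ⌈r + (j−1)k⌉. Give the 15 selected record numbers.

98, 333, 569, 804, 1040, 1275, 1511, 1746, 1982, 2217, 2453, 2688, 2924, 3159, 3395

j=1: r + 0k = 97.04 → ⌈·⌉ = 98
j=2: r + 1k = 332.573333… → ⌈·⌉ = 333
j=3: r + 2k = 568.106666… → ⌈·⌉ = 569
j=4: r + 3k = 803.64 → ⌈·⌉ = 804
j=5: r + 4k = 1039.173333… → ⌈·⌉ = 1040
j=6: r + 5k = 1274.706666… → ⌈·⌉ = 1275
j=7: r + 6k = 1510.24 → ⌈·⌉ = 1511
j=8: r + 7k = 1745.773333… → ⌈·⌉ = 1746
j=9: r + 8k = 1981.306666… → ⌈·⌉ = 1982
j=10: r + 9k = 2216.84 → ⌈·⌉ = 2217
j=11: r + 10k = 2452.373333… → ⌈·⌉ = 2453
j=12: r + 11k = 2687.906666… → ⌈·⌉ = 2688
j=13: r + 12k = 2923.44 → ⌈·⌉ = 2924
j=14: r + 13k = 3158.973333… → ⌈·⌉ = 3159
j=15: r + 14k = 3394.506666… → ⌈·⌉ = 3395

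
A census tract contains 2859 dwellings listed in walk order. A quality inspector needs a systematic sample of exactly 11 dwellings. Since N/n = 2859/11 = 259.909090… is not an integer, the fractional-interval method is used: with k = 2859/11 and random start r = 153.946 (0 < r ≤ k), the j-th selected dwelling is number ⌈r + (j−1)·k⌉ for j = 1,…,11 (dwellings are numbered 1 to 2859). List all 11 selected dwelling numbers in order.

154, 414, 674, 934, 1194, 1454, 1714, 1974, 2234, 2494, 2754

j=1: r + 0k = 153.946 → ⌈·⌉ = 154
j=2: r + 1k = 413.855090… → ⌈·⌉ = 414
j=3: r + 2k = 673.764181… → ⌈·⌉ = 674
j=4: r + 3k = 933.673272… → ⌈·⌉ = 934
j=5: r + 4k = 1193.582363… → ⌈·⌉ = 1194
j=6: r + 5k = 1453.491454… → ⌈·⌉ = 1454
j=7: r + 6k = 1713.400545… → ⌈·⌉ = 1714
j=8: r + 7k = 1973.309636… → ⌈·⌉ = 1974
j=9: r + 8k = 2233.218727… → ⌈·⌉ = 2234
j=10: r + 9k = 2493.127818… → ⌈·⌉ = 2494
j=11: r + 10k = 2753.036909… → ⌈·⌉ = 2754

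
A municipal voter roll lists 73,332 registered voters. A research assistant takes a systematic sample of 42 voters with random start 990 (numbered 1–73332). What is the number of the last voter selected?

72576

k = 73332/42 = 1746
42nd selection = r + (42−1)·k = 990 + 41×1746 = 990 + 71586 = 72576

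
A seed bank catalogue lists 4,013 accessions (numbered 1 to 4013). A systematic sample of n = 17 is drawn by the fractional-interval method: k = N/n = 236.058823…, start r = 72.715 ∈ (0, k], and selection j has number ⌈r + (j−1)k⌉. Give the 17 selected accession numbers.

73, 309, 545, 781, 1017, 1254, 1490, 1726, 1962, 2198, 2434, 2670, 2906, 3142, 3378, 3614, 3850

j=1: r + 0k = 72.715 → ⌈·⌉ = 73
j=2: r + 1k = 308.773823… → ⌈·⌉ = 309
j=3: r + 2k = 544.832647… → ⌈·⌉ = 545
j=4: r + 3k = 780.891470… → ⌈·⌉ = 781
j=5: r + 4k = 1016.950294… → ⌈·⌉ = 1017
j=6: r + 5k = 1253.009117… → ⌈·⌉ = 1254
j=7: r + 6k = 1489.067941… → ⌈·⌉ = 1490
j=8: r + 7k = 1725.126764… → ⌈·⌉ = 1726
j=9: r + 8k = 1961.185588… → ⌈·⌉ = 1962
j=10: r + 9k = 2197.244411… → ⌈·⌉ = 2198
j=11: r + 10k = 2433.303235… → ⌈·⌉ = 2434
j=12: r + 11k = 2669.362058… → ⌈·⌉ = 2670
j=13: r + 12k = 2905.420882… → ⌈·⌉ = 2906
j=14: r + 13k = 3141.479705… → ⌈·⌉ = 3142
j=15: r + 14k = 3377.538529… → ⌈·⌉ = 3378
j=16: r + 15k = 3613.597352… → ⌈·⌉ = 3614
j=17: r + 16k = 3849.656176… → ⌈·⌉ = 3850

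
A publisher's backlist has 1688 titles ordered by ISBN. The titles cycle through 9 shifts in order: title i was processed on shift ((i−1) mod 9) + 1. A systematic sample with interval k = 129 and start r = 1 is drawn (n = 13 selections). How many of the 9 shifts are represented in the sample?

3

Consecutive selections differ by k = 129, so their shift numbers differ by 129 mod 9 = 3.
gcd(129, 9) = 3, so the sample visits 9/3 = 3 distinct residues mod 9.
Start 1 is shift 1; the shifts hit are 1, 4, 7.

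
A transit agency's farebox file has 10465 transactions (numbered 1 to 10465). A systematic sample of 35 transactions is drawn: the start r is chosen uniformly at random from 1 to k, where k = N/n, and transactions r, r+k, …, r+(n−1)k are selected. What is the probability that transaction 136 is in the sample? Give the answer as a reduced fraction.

1/299

k = 10465/35 = 299.
Transaction 136 is selected iff r ≡ 136 (mod 299); exactly one such r in {1,…,299}.
Inclusion probability = 1/299.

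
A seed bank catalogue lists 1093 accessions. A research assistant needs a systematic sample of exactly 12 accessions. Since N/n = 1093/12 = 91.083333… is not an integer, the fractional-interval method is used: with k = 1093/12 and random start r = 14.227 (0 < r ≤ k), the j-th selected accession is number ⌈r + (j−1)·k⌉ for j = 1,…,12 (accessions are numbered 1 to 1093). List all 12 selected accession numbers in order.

15, 106, 197, 288, 379, 470, 561, 652, 743, 834, 926, 1017

j=1: r + 0k = 14.227 → ⌈·⌉ = 15
j=2: r + 1k = 105.310333… → ⌈·⌉ = 106
j=3: r + 2k = 196.393666… → ⌈·⌉ = 197
j=4: r + 3k = 287.477 → ⌈·⌉ = 288
j=5: r + 4k = 378.560333… → ⌈·⌉ = 379
j=6: r + 5k = 469.643666… → ⌈·⌉ = 470
j=7: r + 6k = 560.727 → ⌈·⌉ = 561
j=8: r + 7k = 651.810333… → ⌈·⌉ = 652
j=9: r + 8k = 742.893666… → ⌈·⌉ = 743
j=10: r + 9k = 833.977 → ⌈·⌉ = 834
j=11: r + 10k = 925.060333… → ⌈·⌉ = 926
j=12: r + 11k = 1016.143666… → ⌈·⌉ = 1017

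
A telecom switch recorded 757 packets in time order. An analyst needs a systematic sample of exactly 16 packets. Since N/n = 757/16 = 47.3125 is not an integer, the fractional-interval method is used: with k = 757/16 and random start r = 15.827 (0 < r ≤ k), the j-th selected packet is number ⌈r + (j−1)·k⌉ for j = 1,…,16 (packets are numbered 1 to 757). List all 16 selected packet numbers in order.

16, 64, 111, 158, 206, 253, 300, 348, 395, 442, 489, 537, 584, 631, 679, 726

j=1: r + 0k = 15.827 → ⌈·⌉ = 16
j=2: r + 1k = 63.1395 → ⌈·⌉ = 64
j=3: r + 2k = 110.452 → ⌈·⌉ = 111
j=4: r + 3k = 157.7645 → ⌈·⌉ = 158
j=5: r + 4k = 205.077 → ⌈·⌉ = 206
j=6: r + 5k = 252.3895 → ⌈·⌉ = 253
j=7: r + 6k = 299.702 → ⌈·⌉ = 300
j=8: r + 7k = 347.0145 → ⌈·⌉ = 348
j=9: r + 8k = 394.327 → ⌈·⌉ = 395
j=10: r + 9k = 441.6395 → ⌈·⌉ = 442
j=11: r + 10k = 488.952 → ⌈·⌉ = 489
j=12: r + 11k = 536.2645 → ⌈·⌉ = 537
j=13: r + 12k = 583.577 → ⌈·⌉ = 584
j=14: r + 13k = 630.8895 → ⌈·⌉ = 631
j=15: r + 14k = 678.202 → ⌈·⌉ = 679
j=16: r + 15k = 725.5145 → ⌈·⌉ = 726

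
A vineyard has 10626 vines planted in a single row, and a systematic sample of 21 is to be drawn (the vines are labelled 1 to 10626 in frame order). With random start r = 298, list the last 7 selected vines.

7382, 7888, 8394, 8900, 9406, 9912, 10418

k = N/n = 10626/21 = 506
15th selection = 298 + 14×506 = 7382
16th: 7382 + 506 = 7888
17th: 7888 + 506 = 8394
18th: 8394 + 506 = 8900
19th: 8900 + 506 = 9406
20th: 9406 + 506 = 9912
21st: 9912 + 506 = 10418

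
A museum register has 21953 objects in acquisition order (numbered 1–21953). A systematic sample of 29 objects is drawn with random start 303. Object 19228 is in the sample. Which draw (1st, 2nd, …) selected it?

k = 21953/29 = 757
position = (19228 − 303)/757 + 1 = 18925/757 + 1 = 25 + 1 = 26

26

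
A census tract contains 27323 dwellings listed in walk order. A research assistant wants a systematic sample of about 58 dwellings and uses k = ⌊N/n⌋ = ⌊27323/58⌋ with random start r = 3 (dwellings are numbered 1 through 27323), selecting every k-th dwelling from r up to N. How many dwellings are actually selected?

59

k = ⌊27323/58⌋ = 471
Achieved size = ⌊(27323 − 3)/471⌋ + 1 = ⌊27320/471⌋ + 1 = 58 + 1 = 59
(last selection: 3 + 58×471 = 27321 ≤ 27323; next would be 27792 > 27323)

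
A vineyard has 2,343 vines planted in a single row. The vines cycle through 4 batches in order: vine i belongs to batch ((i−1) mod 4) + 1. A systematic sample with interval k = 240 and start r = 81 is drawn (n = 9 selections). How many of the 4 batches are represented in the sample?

Consecutive selections differ by k = 240, so their batch numbers differ by 240 mod 4 = 0.
gcd(240, 4) = 4, so the sample visits 4/4 = 1 distinct residues mod 4.
Start 81 is batch 1; the batches hit are 1.

1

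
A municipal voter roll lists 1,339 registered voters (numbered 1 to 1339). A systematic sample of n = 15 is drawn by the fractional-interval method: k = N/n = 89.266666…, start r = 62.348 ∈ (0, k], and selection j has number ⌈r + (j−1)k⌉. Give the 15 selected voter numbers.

63, 152, 241, 331, 420, 509, 598, 688, 777, 866, 956, 1045, 1134, 1223, 1313

j=1: r + 0k = 62.348 → ⌈·⌉ = 63
j=2: r + 1k = 151.614666… → ⌈·⌉ = 152
j=3: r + 2k = 240.881333… → ⌈·⌉ = 241
j=4: r + 3k = 330.148 → ⌈·⌉ = 331
j=5: r + 4k = 419.414666… → ⌈·⌉ = 420
j=6: r + 5k = 508.681333… → ⌈·⌉ = 509
j=7: r + 6k = 597.948 → ⌈·⌉ = 598
j=8: r + 7k = 687.214666… → ⌈·⌉ = 688
j=9: r + 8k = 776.481333… → ⌈·⌉ = 777
j=10: r + 9k = 865.748 → ⌈·⌉ = 866
j=11: r + 10k = 955.014666… → ⌈·⌉ = 956
j=12: r + 11k = 1044.281333… → ⌈·⌉ = 1045
j=13: r + 12k = 1133.548 → ⌈·⌉ = 1134
j=14: r + 13k = 1222.814666… → ⌈·⌉ = 1223
j=15: r + 14k = 1312.081333… → ⌈·⌉ = 1313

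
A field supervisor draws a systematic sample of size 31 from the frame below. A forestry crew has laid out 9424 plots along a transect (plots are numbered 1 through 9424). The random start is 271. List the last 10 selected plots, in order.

k = N/n = 9424/31 = 304
22nd selection = 271 + 21×304 = 6655
23rd: 6655 + 304 = 6959
24th: 6959 + 304 = 7263
25th: 7263 + 304 = 7567
26th: 7567 + 304 = 7871
27th: 7871 + 304 = 8175
28th: 8175 + 304 = 8479
29th: 8479 + 304 = 8783
30th: 8783 + 304 = 9087
31st: 9087 + 304 = 9391

6655, 6959, 7263, 7567, 7871, 8175, 8479, 8783, 9087, 9391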